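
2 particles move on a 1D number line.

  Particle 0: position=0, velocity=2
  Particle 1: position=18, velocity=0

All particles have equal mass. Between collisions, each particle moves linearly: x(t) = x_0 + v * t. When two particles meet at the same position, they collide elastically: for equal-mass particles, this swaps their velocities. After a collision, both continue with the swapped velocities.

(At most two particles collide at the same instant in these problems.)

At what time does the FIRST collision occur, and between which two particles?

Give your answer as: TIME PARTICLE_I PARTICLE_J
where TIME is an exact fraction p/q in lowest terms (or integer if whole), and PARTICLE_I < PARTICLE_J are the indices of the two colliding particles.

Pair (0,1): pos 0,18 vel 2,0 -> gap=18, closing at 2/unit, collide at t=9
Earliest collision: t=9 between 0 and 1

Answer: 9 0 1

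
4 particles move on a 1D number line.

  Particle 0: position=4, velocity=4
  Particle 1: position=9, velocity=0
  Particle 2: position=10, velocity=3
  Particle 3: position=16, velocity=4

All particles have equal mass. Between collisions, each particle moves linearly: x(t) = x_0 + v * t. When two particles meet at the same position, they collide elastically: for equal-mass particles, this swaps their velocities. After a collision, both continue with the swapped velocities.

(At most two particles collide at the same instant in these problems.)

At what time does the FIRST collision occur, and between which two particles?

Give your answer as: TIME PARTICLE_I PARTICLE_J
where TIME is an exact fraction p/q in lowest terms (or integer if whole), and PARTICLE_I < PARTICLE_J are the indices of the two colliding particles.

Answer: 5/4 0 1

Derivation:
Pair (0,1): pos 4,9 vel 4,0 -> gap=5, closing at 4/unit, collide at t=5/4
Pair (1,2): pos 9,10 vel 0,3 -> not approaching (rel speed -3 <= 0)
Pair (2,3): pos 10,16 vel 3,4 -> not approaching (rel speed -1 <= 0)
Earliest collision: t=5/4 between 0 and 1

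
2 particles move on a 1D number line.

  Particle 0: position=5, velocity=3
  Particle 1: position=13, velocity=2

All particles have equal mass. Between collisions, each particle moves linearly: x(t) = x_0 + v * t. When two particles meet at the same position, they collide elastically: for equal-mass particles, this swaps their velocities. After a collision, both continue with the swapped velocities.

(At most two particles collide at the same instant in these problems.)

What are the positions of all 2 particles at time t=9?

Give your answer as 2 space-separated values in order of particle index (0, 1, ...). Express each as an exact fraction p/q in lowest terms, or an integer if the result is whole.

Collision at t=8: particles 0 and 1 swap velocities; positions: p0=29 p1=29; velocities now: v0=2 v1=3
Advance to t=9 (no further collisions before then); velocities: v0=2 v1=3; positions = 31 32

Answer: 31 32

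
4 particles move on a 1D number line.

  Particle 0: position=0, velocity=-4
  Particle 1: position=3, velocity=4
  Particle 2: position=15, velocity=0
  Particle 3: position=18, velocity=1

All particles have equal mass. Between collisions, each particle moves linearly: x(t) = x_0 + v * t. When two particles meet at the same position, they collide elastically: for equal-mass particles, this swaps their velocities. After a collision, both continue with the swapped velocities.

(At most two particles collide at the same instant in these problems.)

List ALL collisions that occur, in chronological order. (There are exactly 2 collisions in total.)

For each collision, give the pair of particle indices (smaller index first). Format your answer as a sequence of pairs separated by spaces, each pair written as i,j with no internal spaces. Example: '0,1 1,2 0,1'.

Collision at t=3: particles 1 and 2 swap velocities; positions: p0=-12 p1=15 p2=15 p3=21; velocities now: v0=-4 v1=0 v2=4 v3=1
Collision at t=5: particles 2 and 3 swap velocities; positions: p0=-20 p1=15 p2=23 p3=23; velocities now: v0=-4 v1=0 v2=1 v3=4

Answer: 1,2 2,3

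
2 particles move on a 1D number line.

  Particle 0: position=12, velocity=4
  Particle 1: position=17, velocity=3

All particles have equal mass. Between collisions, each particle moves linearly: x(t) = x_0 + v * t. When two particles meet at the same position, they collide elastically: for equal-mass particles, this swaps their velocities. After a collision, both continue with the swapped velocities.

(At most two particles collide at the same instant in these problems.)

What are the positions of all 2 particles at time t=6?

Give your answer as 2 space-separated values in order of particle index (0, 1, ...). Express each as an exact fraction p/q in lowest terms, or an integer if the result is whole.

Answer: 35 36

Derivation:
Collision at t=5: particles 0 and 1 swap velocities; positions: p0=32 p1=32; velocities now: v0=3 v1=4
Advance to t=6 (no further collisions before then); velocities: v0=3 v1=4; positions = 35 36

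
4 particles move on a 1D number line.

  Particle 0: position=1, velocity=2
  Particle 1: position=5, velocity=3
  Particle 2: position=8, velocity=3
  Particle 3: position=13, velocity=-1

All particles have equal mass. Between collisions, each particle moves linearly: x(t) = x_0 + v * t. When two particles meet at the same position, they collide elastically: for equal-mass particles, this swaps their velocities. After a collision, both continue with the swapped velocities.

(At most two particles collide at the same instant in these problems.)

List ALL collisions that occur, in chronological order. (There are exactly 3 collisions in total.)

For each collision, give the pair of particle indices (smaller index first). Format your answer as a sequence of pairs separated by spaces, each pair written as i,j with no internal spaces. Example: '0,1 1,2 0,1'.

Collision at t=5/4: particles 2 and 3 swap velocities; positions: p0=7/2 p1=35/4 p2=47/4 p3=47/4; velocities now: v0=2 v1=3 v2=-1 v3=3
Collision at t=2: particles 1 and 2 swap velocities; positions: p0=5 p1=11 p2=11 p3=14; velocities now: v0=2 v1=-1 v2=3 v3=3
Collision at t=4: particles 0 and 1 swap velocities; positions: p0=9 p1=9 p2=17 p3=20; velocities now: v0=-1 v1=2 v2=3 v3=3

Answer: 2,3 1,2 0,1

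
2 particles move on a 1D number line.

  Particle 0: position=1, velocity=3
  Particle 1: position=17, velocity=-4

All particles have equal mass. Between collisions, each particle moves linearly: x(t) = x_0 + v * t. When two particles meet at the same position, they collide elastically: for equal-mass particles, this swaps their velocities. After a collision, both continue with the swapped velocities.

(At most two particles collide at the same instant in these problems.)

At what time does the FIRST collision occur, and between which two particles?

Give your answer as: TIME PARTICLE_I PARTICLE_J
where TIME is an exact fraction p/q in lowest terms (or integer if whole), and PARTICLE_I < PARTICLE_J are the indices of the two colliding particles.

Pair (0,1): pos 1,17 vel 3,-4 -> gap=16, closing at 7/unit, collide at t=16/7
Earliest collision: t=16/7 between 0 and 1

Answer: 16/7 0 1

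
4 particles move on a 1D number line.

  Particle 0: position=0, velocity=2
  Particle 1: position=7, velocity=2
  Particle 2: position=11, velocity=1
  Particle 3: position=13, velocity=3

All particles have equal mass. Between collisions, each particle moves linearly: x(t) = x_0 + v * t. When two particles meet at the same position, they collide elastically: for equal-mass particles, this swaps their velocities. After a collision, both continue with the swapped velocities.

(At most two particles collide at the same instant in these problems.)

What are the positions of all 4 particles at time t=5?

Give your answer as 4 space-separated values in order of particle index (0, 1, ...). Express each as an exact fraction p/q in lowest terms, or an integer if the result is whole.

Collision at t=4: particles 1 and 2 swap velocities; positions: p0=8 p1=15 p2=15 p3=25; velocities now: v0=2 v1=1 v2=2 v3=3
Advance to t=5 (no further collisions before then); velocities: v0=2 v1=1 v2=2 v3=3; positions = 10 16 17 28

Answer: 10 16 17 28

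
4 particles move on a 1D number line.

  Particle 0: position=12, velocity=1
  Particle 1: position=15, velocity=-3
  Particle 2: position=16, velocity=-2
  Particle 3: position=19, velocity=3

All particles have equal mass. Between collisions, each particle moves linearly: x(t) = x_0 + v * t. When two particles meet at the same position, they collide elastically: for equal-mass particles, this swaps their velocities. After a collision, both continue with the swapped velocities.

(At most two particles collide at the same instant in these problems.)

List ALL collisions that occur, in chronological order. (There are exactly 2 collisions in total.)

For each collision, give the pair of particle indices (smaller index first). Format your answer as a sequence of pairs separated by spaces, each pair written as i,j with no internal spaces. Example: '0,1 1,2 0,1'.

Collision at t=3/4: particles 0 and 1 swap velocities; positions: p0=51/4 p1=51/4 p2=29/2 p3=85/4; velocities now: v0=-3 v1=1 v2=-2 v3=3
Collision at t=4/3: particles 1 and 2 swap velocities; positions: p0=11 p1=40/3 p2=40/3 p3=23; velocities now: v0=-3 v1=-2 v2=1 v3=3

Answer: 0,1 1,2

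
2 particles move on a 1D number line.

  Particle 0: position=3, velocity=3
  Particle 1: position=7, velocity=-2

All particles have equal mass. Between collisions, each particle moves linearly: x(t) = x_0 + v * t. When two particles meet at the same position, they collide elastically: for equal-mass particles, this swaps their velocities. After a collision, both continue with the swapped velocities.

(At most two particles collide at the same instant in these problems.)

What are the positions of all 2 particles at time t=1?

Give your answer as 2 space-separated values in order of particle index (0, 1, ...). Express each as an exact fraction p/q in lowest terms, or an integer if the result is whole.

Collision at t=4/5: particles 0 and 1 swap velocities; positions: p0=27/5 p1=27/5; velocities now: v0=-2 v1=3
Advance to t=1 (no further collisions before then); velocities: v0=-2 v1=3; positions = 5 6

Answer: 5 6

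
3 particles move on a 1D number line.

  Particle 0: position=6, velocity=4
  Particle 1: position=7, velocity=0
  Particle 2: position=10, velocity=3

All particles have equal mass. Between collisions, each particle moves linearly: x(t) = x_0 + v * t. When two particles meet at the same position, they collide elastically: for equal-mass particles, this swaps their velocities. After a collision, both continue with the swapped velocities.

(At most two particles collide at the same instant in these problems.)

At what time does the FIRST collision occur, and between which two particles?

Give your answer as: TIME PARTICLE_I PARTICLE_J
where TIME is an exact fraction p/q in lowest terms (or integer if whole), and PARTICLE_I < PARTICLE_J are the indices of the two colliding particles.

Pair (0,1): pos 6,7 vel 4,0 -> gap=1, closing at 4/unit, collide at t=1/4
Pair (1,2): pos 7,10 vel 0,3 -> not approaching (rel speed -3 <= 0)
Earliest collision: t=1/4 between 0 and 1

Answer: 1/4 0 1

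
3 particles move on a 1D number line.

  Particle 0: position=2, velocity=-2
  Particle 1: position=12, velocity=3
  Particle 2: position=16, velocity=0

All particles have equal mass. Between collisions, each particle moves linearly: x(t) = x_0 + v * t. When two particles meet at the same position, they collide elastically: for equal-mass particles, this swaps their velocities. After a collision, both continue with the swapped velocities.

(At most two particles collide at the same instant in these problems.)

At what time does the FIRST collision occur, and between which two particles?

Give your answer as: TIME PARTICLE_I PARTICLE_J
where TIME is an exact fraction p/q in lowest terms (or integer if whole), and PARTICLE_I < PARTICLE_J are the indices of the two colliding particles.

Pair (0,1): pos 2,12 vel -2,3 -> not approaching (rel speed -5 <= 0)
Pair (1,2): pos 12,16 vel 3,0 -> gap=4, closing at 3/unit, collide at t=4/3
Earliest collision: t=4/3 between 1 and 2

Answer: 4/3 1 2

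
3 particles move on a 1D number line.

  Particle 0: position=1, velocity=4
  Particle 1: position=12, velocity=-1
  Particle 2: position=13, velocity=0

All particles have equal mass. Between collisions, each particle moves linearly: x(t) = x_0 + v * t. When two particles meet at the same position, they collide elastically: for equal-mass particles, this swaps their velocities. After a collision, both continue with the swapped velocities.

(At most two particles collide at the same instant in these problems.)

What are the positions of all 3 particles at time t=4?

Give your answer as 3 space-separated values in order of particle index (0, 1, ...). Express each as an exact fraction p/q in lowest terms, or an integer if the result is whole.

Collision at t=11/5: particles 0 and 1 swap velocities; positions: p0=49/5 p1=49/5 p2=13; velocities now: v0=-1 v1=4 v2=0
Collision at t=3: particles 1 and 2 swap velocities; positions: p0=9 p1=13 p2=13; velocities now: v0=-1 v1=0 v2=4
Advance to t=4 (no further collisions before then); velocities: v0=-1 v1=0 v2=4; positions = 8 13 17

Answer: 8 13 17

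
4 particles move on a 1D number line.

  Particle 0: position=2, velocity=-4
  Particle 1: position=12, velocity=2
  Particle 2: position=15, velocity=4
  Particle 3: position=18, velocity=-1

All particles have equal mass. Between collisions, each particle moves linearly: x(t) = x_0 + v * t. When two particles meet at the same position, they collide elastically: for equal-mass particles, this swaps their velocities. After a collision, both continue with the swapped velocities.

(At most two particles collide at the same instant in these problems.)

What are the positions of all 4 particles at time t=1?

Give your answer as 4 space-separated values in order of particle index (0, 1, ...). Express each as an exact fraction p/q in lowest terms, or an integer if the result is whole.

Answer: -2 14 17 19

Derivation:
Collision at t=3/5: particles 2 and 3 swap velocities; positions: p0=-2/5 p1=66/5 p2=87/5 p3=87/5; velocities now: v0=-4 v1=2 v2=-1 v3=4
Advance to t=1 (no further collisions before then); velocities: v0=-4 v1=2 v2=-1 v3=4; positions = -2 14 17 19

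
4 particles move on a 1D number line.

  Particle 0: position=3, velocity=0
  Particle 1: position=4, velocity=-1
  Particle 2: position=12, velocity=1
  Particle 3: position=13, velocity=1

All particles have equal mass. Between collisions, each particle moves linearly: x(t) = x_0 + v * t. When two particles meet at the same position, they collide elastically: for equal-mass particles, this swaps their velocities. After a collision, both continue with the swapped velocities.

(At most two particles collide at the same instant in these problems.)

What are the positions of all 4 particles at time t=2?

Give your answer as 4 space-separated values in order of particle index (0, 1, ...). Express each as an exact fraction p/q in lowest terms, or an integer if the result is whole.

Answer: 2 3 14 15

Derivation:
Collision at t=1: particles 0 and 1 swap velocities; positions: p0=3 p1=3 p2=13 p3=14; velocities now: v0=-1 v1=0 v2=1 v3=1
Advance to t=2 (no further collisions before then); velocities: v0=-1 v1=0 v2=1 v3=1; positions = 2 3 14 15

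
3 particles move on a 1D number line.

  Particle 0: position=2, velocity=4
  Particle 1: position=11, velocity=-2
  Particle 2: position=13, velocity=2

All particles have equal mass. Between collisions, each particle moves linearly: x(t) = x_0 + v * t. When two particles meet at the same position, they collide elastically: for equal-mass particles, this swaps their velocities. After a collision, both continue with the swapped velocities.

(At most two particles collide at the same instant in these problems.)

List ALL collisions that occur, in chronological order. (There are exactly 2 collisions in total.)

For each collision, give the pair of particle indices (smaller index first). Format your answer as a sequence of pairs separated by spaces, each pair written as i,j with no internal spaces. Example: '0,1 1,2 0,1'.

Answer: 0,1 1,2

Derivation:
Collision at t=3/2: particles 0 and 1 swap velocities; positions: p0=8 p1=8 p2=16; velocities now: v0=-2 v1=4 v2=2
Collision at t=11/2: particles 1 and 2 swap velocities; positions: p0=0 p1=24 p2=24; velocities now: v0=-2 v1=2 v2=4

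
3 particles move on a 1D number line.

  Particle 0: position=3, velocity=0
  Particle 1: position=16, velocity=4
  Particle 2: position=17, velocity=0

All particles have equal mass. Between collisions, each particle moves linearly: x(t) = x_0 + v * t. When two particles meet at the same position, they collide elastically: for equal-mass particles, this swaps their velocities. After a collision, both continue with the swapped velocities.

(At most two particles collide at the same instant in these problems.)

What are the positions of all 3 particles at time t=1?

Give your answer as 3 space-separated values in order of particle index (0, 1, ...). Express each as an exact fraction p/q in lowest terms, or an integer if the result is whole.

Answer: 3 17 20

Derivation:
Collision at t=1/4: particles 1 and 2 swap velocities; positions: p0=3 p1=17 p2=17; velocities now: v0=0 v1=0 v2=4
Advance to t=1 (no further collisions before then); velocities: v0=0 v1=0 v2=4; positions = 3 17 20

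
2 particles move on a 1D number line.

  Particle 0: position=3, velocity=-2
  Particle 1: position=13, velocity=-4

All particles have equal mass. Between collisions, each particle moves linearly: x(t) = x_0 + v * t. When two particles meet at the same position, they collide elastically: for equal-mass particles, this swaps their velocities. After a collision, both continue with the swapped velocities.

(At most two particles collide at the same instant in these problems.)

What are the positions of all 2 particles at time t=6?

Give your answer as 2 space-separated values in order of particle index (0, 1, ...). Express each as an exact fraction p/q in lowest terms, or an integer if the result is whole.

Answer: -11 -9

Derivation:
Collision at t=5: particles 0 and 1 swap velocities; positions: p0=-7 p1=-7; velocities now: v0=-4 v1=-2
Advance to t=6 (no further collisions before then); velocities: v0=-4 v1=-2; positions = -11 -9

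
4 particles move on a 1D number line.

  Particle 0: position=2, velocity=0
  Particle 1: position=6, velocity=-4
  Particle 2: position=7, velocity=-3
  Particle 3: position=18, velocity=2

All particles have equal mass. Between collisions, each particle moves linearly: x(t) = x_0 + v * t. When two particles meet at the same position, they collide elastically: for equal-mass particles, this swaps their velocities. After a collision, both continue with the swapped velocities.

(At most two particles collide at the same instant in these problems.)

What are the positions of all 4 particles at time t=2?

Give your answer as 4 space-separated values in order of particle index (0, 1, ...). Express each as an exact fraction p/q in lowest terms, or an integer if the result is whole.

Collision at t=1: particles 0 and 1 swap velocities; positions: p0=2 p1=2 p2=4 p3=20; velocities now: v0=-4 v1=0 v2=-3 v3=2
Collision at t=5/3: particles 1 and 2 swap velocities; positions: p0=-2/3 p1=2 p2=2 p3=64/3; velocities now: v0=-4 v1=-3 v2=0 v3=2
Advance to t=2 (no further collisions before then); velocities: v0=-4 v1=-3 v2=0 v3=2; positions = -2 1 2 22

Answer: -2 1 2 22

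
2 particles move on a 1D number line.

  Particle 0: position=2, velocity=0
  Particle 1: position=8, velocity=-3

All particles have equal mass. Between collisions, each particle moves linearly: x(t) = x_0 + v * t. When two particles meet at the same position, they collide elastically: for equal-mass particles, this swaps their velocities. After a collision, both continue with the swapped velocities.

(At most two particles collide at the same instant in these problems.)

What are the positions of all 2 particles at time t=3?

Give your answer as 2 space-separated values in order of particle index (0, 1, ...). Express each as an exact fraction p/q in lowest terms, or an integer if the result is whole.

Answer: -1 2

Derivation:
Collision at t=2: particles 0 and 1 swap velocities; positions: p0=2 p1=2; velocities now: v0=-3 v1=0
Advance to t=3 (no further collisions before then); velocities: v0=-3 v1=0; positions = -1 2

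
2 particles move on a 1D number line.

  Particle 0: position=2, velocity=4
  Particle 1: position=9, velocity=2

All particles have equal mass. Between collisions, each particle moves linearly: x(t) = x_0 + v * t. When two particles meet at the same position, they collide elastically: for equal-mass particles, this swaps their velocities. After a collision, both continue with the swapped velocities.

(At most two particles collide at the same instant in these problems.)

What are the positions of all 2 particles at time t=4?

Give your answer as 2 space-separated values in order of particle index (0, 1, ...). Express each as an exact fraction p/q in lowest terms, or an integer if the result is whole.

Collision at t=7/2: particles 0 and 1 swap velocities; positions: p0=16 p1=16; velocities now: v0=2 v1=4
Advance to t=4 (no further collisions before then); velocities: v0=2 v1=4; positions = 17 18

Answer: 17 18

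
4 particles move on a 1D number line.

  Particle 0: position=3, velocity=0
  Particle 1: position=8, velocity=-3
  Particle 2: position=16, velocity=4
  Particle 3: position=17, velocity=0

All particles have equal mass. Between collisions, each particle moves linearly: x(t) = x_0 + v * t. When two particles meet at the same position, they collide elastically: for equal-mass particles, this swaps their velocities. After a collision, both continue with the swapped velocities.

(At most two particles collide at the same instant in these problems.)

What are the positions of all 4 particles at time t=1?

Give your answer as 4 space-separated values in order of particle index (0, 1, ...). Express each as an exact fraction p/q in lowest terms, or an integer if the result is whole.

Collision at t=1/4: particles 2 and 3 swap velocities; positions: p0=3 p1=29/4 p2=17 p3=17; velocities now: v0=0 v1=-3 v2=0 v3=4
Advance to t=1 (no further collisions before then); velocities: v0=0 v1=-3 v2=0 v3=4; positions = 3 5 17 20

Answer: 3 5 17 20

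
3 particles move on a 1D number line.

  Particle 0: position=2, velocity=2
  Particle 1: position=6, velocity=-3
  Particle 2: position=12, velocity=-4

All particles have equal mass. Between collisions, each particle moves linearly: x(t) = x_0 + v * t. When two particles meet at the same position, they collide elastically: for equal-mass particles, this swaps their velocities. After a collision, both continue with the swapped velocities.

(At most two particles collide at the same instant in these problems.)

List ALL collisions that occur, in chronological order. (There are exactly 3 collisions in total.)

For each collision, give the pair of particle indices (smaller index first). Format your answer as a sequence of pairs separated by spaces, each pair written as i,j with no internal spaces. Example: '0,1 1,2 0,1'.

Collision at t=4/5: particles 0 and 1 swap velocities; positions: p0=18/5 p1=18/5 p2=44/5; velocities now: v0=-3 v1=2 v2=-4
Collision at t=5/3: particles 1 and 2 swap velocities; positions: p0=1 p1=16/3 p2=16/3; velocities now: v0=-3 v1=-4 v2=2
Collision at t=6: particles 0 and 1 swap velocities; positions: p0=-12 p1=-12 p2=14; velocities now: v0=-4 v1=-3 v2=2

Answer: 0,1 1,2 0,1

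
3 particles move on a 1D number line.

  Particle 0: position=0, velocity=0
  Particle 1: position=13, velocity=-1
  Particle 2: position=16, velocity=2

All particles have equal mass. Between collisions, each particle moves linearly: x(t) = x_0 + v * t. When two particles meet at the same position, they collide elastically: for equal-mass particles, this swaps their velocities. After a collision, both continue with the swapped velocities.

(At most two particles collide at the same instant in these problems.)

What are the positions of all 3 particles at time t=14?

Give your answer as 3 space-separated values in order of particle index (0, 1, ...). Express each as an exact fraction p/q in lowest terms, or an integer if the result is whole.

Answer: -1 0 44

Derivation:
Collision at t=13: particles 0 and 1 swap velocities; positions: p0=0 p1=0 p2=42; velocities now: v0=-1 v1=0 v2=2
Advance to t=14 (no further collisions before then); velocities: v0=-1 v1=0 v2=2; positions = -1 0 44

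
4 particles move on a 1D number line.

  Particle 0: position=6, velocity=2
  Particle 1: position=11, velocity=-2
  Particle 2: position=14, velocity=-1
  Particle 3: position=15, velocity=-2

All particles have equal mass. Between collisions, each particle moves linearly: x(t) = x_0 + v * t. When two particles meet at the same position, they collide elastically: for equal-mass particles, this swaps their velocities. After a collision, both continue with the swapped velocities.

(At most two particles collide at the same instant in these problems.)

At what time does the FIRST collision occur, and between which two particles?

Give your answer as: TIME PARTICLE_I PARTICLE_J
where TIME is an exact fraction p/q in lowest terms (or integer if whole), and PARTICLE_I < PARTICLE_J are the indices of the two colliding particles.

Answer: 1 2 3

Derivation:
Pair (0,1): pos 6,11 vel 2,-2 -> gap=5, closing at 4/unit, collide at t=5/4
Pair (1,2): pos 11,14 vel -2,-1 -> not approaching (rel speed -1 <= 0)
Pair (2,3): pos 14,15 vel -1,-2 -> gap=1, closing at 1/unit, collide at t=1
Earliest collision: t=1 between 2 and 3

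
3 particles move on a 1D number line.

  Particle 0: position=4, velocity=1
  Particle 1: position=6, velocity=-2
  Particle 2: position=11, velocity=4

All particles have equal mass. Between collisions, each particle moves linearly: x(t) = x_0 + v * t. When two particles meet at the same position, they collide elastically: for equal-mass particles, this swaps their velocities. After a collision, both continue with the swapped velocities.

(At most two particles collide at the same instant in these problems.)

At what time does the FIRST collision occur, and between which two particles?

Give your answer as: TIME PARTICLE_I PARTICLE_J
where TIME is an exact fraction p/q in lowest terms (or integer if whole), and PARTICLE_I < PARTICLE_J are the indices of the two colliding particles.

Answer: 2/3 0 1

Derivation:
Pair (0,1): pos 4,6 vel 1,-2 -> gap=2, closing at 3/unit, collide at t=2/3
Pair (1,2): pos 6,11 vel -2,4 -> not approaching (rel speed -6 <= 0)
Earliest collision: t=2/3 between 0 and 1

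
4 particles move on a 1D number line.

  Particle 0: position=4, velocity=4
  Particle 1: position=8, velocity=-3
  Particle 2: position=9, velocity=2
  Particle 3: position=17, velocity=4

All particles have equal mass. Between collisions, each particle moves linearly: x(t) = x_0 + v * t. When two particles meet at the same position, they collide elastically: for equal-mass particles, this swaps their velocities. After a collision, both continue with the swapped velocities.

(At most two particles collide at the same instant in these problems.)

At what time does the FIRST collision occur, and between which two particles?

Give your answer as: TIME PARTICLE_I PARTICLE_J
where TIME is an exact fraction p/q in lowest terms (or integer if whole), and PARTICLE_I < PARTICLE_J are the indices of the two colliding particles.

Pair (0,1): pos 4,8 vel 4,-3 -> gap=4, closing at 7/unit, collide at t=4/7
Pair (1,2): pos 8,9 vel -3,2 -> not approaching (rel speed -5 <= 0)
Pair (2,3): pos 9,17 vel 2,4 -> not approaching (rel speed -2 <= 0)
Earliest collision: t=4/7 between 0 and 1

Answer: 4/7 0 1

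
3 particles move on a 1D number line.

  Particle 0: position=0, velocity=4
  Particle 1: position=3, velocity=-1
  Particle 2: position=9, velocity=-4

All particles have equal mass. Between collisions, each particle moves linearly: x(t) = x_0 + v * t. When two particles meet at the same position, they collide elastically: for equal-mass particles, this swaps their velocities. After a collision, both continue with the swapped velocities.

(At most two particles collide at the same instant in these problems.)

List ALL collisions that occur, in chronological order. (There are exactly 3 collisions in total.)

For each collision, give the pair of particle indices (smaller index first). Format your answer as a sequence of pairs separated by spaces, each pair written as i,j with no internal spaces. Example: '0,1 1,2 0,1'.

Collision at t=3/5: particles 0 and 1 swap velocities; positions: p0=12/5 p1=12/5 p2=33/5; velocities now: v0=-1 v1=4 v2=-4
Collision at t=9/8: particles 1 and 2 swap velocities; positions: p0=15/8 p1=9/2 p2=9/2; velocities now: v0=-1 v1=-4 v2=4
Collision at t=2: particles 0 and 1 swap velocities; positions: p0=1 p1=1 p2=8; velocities now: v0=-4 v1=-1 v2=4

Answer: 0,1 1,2 0,1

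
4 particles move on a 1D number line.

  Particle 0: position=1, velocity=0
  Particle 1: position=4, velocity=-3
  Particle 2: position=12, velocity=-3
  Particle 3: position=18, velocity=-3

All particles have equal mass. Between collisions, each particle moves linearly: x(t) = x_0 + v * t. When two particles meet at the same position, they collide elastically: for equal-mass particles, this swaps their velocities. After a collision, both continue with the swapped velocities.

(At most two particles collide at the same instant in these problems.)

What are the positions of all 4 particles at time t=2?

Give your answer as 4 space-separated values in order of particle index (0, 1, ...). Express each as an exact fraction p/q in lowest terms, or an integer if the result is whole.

Answer: -2 1 6 12

Derivation:
Collision at t=1: particles 0 and 1 swap velocities; positions: p0=1 p1=1 p2=9 p3=15; velocities now: v0=-3 v1=0 v2=-3 v3=-3
Advance to t=2 (no further collisions before then); velocities: v0=-3 v1=0 v2=-3 v3=-3; positions = -2 1 6 12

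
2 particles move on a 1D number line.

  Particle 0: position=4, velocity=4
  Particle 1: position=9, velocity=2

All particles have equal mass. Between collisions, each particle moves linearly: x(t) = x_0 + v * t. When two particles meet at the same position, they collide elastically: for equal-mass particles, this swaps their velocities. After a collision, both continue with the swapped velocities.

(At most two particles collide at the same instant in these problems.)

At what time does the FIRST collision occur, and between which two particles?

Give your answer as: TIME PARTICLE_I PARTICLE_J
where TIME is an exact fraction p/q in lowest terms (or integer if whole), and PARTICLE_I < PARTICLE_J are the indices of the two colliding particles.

Answer: 5/2 0 1

Derivation:
Pair (0,1): pos 4,9 vel 4,2 -> gap=5, closing at 2/unit, collide at t=5/2
Earliest collision: t=5/2 between 0 and 1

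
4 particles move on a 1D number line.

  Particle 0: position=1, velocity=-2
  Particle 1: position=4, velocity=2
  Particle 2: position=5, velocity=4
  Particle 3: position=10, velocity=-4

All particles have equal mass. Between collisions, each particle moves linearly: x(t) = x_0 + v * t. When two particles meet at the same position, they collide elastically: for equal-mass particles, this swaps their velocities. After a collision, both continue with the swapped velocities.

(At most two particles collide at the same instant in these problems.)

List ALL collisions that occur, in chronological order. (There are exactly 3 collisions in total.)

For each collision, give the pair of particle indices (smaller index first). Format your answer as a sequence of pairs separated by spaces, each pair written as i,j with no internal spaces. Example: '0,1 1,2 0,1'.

Collision at t=5/8: particles 2 and 3 swap velocities; positions: p0=-1/4 p1=21/4 p2=15/2 p3=15/2; velocities now: v0=-2 v1=2 v2=-4 v3=4
Collision at t=1: particles 1 and 2 swap velocities; positions: p0=-1 p1=6 p2=6 p3=9; velocities now: v0=-2 v1=-4 v2=2 v3=4
Collision at t=9/2: particles 0 and 1 swap velocities; positions: p0=-8 p1=-8 p2=13 p3=23; velocities now: v0=-4 v1=-2 v2=2 v3=4

Answer: 2,3 1,2 0,1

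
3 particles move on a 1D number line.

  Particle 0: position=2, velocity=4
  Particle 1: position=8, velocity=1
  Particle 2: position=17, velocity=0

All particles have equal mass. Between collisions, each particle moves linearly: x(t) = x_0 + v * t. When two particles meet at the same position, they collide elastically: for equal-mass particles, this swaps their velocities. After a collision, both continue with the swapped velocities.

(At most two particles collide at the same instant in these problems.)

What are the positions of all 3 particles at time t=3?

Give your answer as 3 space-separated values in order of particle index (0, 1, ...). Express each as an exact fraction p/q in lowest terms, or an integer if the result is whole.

Answer: 11 14 17

Derivation:
Collision at t=2: particles 0 and 1 swap velocities; positions: p0=10 p1=10 p2=17; velocities now: v0=1 v1=4 v2=0
Advance to t=3 (no further collisions before then); velocities: v0=1 v1=4 v2=0; positions = 11 14 17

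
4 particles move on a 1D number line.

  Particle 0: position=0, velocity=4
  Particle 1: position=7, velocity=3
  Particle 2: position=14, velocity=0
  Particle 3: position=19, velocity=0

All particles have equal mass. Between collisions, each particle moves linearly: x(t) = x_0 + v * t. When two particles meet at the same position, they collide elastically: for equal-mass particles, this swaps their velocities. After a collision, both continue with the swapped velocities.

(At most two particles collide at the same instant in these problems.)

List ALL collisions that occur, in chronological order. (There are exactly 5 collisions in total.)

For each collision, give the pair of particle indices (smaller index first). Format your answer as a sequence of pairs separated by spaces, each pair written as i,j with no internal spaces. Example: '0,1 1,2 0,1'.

Collision at t=7/3: particles 1 and 2 swap velocities; positions: p0=28/3 p1=14 p2=14 p3=19; velocities now: v0=4 v1=0 v2=3 v3=0
Collision at t=7/2: particles 0 and 1 swap velocities; positions: p0=14 p1=14 p2=35/2 p3=19; velocities now: v0=0 v1=4 v2=3 v3=0
Collision at t=4: particles 2 and 3 swap velocities; positions: p0=14 p1=16 p2=19 p3=19; velocities now: v0=0 v1=4 v2=0 v3=3
Collision at t=19/4: particles 1 and 2 swap velocities; positions: p0=14 p1=19 p2=19 p3=85/4; velocities now: v0=0 v1=0 v2=4 v3=3
Collision at t=7: particles 2 and 3 swap velocities; positions: p0=14 p1=19 p2=28 p3=28; velocities now: v0=0 v1=0 v2=3 v3=4

Answer: 1,2 0,1 2,3 1,2 2,3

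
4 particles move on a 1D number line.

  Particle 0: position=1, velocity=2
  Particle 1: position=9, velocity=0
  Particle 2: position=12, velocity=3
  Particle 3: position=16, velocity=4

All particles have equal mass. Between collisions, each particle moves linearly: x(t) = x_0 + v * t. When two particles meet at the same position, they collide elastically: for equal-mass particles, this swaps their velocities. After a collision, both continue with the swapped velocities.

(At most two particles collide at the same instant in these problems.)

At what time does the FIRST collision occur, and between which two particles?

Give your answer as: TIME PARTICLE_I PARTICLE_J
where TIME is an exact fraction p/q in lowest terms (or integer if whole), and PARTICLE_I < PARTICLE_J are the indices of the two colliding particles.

Pair (0,1): pos 1,9 vel 2,0 -> gap=8, closing at 2/unit, collide at t=4
Pair (1,2): pos 9,12 vel 0,3 -> not approaching (rel speed -3 <= 0)
Pair (2,3): pos 12,16 vel 3,4 -> not approaching (rel speed -1 <= 0)
Earliest collision: t=4 between 0 and 1

Answer: 4 0 1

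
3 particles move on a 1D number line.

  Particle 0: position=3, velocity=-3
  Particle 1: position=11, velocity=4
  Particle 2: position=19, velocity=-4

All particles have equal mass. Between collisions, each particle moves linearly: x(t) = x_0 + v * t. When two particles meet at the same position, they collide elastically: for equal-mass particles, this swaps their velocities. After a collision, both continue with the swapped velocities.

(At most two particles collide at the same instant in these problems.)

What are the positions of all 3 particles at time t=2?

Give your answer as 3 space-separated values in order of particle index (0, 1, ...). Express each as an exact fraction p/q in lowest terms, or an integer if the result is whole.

Collision at t=1: particles 1 and 2 swap velocities; positions: p0=0 p1=15 p2=15; velocities now: v0=-3 v1=-4 v2=4
Advance to t=2 (no further collisions before then); velocities: v0=-3 v1=-4 v2=4; positions = -3 11 19

Answer: -3 11 19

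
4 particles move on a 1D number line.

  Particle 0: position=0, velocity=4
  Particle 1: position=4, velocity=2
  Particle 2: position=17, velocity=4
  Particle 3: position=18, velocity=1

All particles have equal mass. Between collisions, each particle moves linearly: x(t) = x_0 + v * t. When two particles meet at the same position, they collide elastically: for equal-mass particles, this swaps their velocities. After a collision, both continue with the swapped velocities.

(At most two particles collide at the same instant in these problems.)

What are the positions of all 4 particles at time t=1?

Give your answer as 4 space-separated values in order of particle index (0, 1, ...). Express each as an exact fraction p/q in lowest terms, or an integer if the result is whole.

Answer: 4 6 19 21

Derivation:
Collision at t=1/3: particles 2 and 3 swap velocities; positions: p0=4/3 p1=14/3 p2=55/3 p3=55/3; velocities now: v0=4 v1=2 v2=1 v3=4
Advance to t=1 (no further collisions before then); velocities: v0=4 v1=2 v2=1 v3=4; positions = 4 6 19 21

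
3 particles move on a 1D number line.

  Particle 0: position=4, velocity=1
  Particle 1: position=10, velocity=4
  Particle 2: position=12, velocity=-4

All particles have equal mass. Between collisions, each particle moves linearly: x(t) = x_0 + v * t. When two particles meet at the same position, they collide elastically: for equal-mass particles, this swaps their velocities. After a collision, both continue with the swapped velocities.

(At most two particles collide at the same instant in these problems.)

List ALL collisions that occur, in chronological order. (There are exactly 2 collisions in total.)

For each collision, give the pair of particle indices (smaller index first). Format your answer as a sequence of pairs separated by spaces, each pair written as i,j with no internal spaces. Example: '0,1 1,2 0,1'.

Answer: 1,2 0,1

Derivation:
Collision at t=1/4: particles 1 and 2 swap velocities; positions: p0=17/4 p1=11 p2=11; velocities now: v0=1 v1=-4 v2=4
Collision at t=8/5: particles 0 and 1 swap velocities; positions: p0=28/5 p1=28/5 p2=82/5; velocities now: v0=-4 v1=1 v2=4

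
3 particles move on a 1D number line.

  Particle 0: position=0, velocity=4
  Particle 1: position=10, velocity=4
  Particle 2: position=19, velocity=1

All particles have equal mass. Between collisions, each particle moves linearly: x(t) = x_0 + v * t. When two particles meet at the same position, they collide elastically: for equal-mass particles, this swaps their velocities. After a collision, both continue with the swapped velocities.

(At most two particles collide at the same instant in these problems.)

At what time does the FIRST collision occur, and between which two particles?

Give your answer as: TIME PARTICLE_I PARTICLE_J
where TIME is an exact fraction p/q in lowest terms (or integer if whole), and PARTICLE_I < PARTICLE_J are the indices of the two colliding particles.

Pair (0,1): pos 0,10 vel 4,4 -> not approaching (rel speed 0 <= 0)
Pair (1,2): pos 10,19 vel 4,1 -> gap=9, closing at 3/unit, collide at t=3
Earliest collision: t=3 between 1 and 2

Answer: 3 1 2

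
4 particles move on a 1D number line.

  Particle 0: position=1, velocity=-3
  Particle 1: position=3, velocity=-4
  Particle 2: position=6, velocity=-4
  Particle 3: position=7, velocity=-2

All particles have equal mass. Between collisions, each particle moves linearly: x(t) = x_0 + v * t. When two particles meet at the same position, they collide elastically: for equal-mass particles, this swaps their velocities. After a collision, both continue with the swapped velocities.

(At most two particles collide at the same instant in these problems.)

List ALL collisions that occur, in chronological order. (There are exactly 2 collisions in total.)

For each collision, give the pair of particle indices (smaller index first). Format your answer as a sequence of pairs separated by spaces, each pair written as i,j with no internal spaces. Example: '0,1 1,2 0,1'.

Collision at t=2: particles 0 and 1 swap velocities; positions: p0=-5 p1=-5 p2=-2 p3=3; velocities now: v0=-4 v1=-3 v2=-4 v3=-2
Collision at t=5: particles 1 and 2 swap velocities; positions: p0=-17 p1=-14 p2=-14 p3=-3; velocities now: v0=-4 v1=-4 v2=-3 v3=-2

Answer: 0,1 1,2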